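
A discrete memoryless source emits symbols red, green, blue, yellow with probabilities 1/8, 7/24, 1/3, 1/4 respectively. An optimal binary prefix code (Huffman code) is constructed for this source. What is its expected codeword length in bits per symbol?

2 bits/symbol

Repeatedly combine the two least-probable nodes; the expected code length is the sum of the merged weights.
merge 1/8 + 1/4 → 3/8
merge 7/24 + 1/3 → 5/8
merge 3/8 + 5/8 → 1
L = 3/8 + 5/8 + 1 = 2 bits/symbol.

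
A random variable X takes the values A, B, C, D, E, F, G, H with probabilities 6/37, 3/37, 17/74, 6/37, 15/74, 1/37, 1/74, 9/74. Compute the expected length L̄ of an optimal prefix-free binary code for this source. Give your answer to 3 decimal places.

Repeatedly combine the two least-probable nodes; the expected code length is the sum of the merged weights.
merge 1/74 + 1/37 → 3/74
merge 3/74 + 3/37 → 9/74
merge 9/74 + 9/74 → 9/37
merge 6/37 + 6/37 → 12/37
merge 15/74 + 17/74 → 16/37
merge 9/37 + 12/37 → 21/37
merge 16/37 + 21/37 → 1
L = 3/74 + 9/74 + 9/37 + 12/37 + 16/37 + 21/37 + 1 = 101/37 ≈ 2.730 bits/symbol.

2.730 bits/symbol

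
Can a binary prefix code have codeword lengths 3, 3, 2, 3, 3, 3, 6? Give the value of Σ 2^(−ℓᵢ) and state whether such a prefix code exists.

With common denominator 2^6 = 64: Σ 2^(−ℓᵢ) = 8/64 + 8/64 + 16/64 + 8/64 + 8/64 + 8/64 + 1/64 = 57/64 = 0.890625.
Kraft's inequality requires Σ ≤ 1; here Σ = 0.890625 ≤ 1, so such a prefix code exists.

0.890625; yes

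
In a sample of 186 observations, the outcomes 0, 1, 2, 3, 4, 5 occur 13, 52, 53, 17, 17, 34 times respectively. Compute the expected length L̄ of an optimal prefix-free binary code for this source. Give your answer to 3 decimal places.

Probabilities are the counts divided by 186.
Repeatedly combine the two least-probable nodes; the expected code length is the sum of the merged weights.
merge 13/186 + 17/186 → 5/31
merge 17/186 + 5/31 → 47/186
merge 17/93 + 47/186 → 27/62
merge 26/93 + 53/186 → 35/62
merge 27/62 + 35/62 → 1
L = 5/31 + 47/186 + 27/62 + 35/62 + 1 = 449/186 ≈ 2.414 bits/symbol.

2.414 bits/symbol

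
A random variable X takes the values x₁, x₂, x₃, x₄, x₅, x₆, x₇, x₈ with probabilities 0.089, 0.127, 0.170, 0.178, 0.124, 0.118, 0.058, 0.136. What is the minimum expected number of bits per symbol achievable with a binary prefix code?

Repeatedly combine the two least-probable nodes; the expected code length is the sum of the merged weights.
merge 29/500 + 89/1000 → 147/1000
merge 59/500 + 31/250 → 121/500
merge 127/1000 + 17/125 → 263/1000
merge 147/1000 + 17/100 → 317/1000
merge 89/500 + 121/500 → 21/50
merge 263/1000 + 317/1000 → 29/50
merge 21/50 + 29/50 → 1
L = 147/1000 + 121/500 + 263/1000 + 317/1000 + 21/50 + 29/50 + 1 = 2969/1000 = 2.969 bits/symbol.

2.969 bits/symbol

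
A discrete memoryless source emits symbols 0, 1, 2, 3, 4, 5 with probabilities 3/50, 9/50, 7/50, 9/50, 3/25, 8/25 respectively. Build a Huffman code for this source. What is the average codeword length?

2.5 bits/symbol

Repeatedly combine the two least-probable nodes; the expected code length is the sum of the merged weights.
merge 3/50 + 3/25 → 9/50
merge 7/50 + 9/50 → 8/25
merge 9/50 + 9/50 → 9/25
merge 8/25 + 8/25 → 16/25
merge 9/25 + 16/25 → 1
L = 9/50 + 8/25 + 9/25 + 16/25 + 1 = 5/2 = 2.5 bits/symbol.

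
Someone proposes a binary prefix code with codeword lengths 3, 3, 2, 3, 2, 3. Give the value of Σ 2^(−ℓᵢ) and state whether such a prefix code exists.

With common denominator 2^3 = 8: Σ 2^(−ℓᵢ) = 1/8 + 1/8 + 2/8 + 1/8 + 2/8 + 1/8 = 8/8 = 1.
Kraft's inequality requires Σ ≤ 1; here Σ = 1 ≤ 1, so such a prefix code exists.

1; yes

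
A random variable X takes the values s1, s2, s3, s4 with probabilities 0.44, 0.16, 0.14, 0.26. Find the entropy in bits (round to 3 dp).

1.847 bits

H = −Σ pᵢ log₂ pᵢ.
−0.44·log₂(0.44) = 0.5211
−0.16·log₂(0.16) = 0.4230
−0.14·log₂(0.14) = 0.3971
−0.26·log₂(0.26) = 0.5053
Sum ≈ 1.8466 → 1.847 bits.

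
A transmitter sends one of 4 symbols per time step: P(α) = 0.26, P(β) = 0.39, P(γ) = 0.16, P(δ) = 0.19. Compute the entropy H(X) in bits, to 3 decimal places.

H = −Σ pᵢ log₂ pᵢ.
−0.26·log₂(0.26) = 0.5053
−0.39·log₂(0.39) = 0.5298
−0.16·log₂(0.16) = 0.4230
−0.19·log₂(0.19) = 0.4552
Sum ≈ 1.9133 → 1.913 bits.

1.913 bits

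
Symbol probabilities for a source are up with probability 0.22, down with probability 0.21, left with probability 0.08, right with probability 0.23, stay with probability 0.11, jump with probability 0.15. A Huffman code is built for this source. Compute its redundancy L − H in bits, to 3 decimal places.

Entropy H = −Σ p log₂ p ≈ 2.4934 bits.
Huffman merges: 2/25+11/100→19/100; 3/20+19/100→17/50; 21/100+11/50→43/100; 23/100+17/50→57/100; 43/100+57/100→1. L = 253/100 ≈ 2.5300.
L − H = 2.5300 − 2.4934 = 0.037 bits.

0.037 bits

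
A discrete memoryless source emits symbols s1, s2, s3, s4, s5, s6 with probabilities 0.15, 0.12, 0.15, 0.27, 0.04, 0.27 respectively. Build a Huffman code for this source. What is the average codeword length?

Repeatedly combine the two least-probable nodes; the expected code length is the sum of the merged weights.
merge 1/25 + 3/25 → 4/25
merge 3/20 + 3/20 → 3/10
merge 4/25 + 27/100 → 43/100
merge 27/100 + 3/10 → 57/100
merge 43/100 + 57/100 → 1
L = 4/25 + 3/10 + 43/100 + 57/100 + 1 = 123/50 = 2.46 bits/symbol.

2.46 bits/symbol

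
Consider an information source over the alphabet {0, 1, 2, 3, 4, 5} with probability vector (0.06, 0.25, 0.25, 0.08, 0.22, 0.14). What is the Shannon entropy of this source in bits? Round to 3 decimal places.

H = −Σ pᵢ log₂ pᵢ.
−0.06·log₂(0.06) = 0.2435
−0.25·log₂(0.25) = 0.5000
−0.25·log₂(0.25) = 0.5000
−0.08·log₂(0.08) = 0.2915
−0.22·log₂(0.22) = 0.4806
−0.14·log₂(0.14) = 0.3971
Sum ≈ 2.4127 → 2.413 bits.

2.413 bits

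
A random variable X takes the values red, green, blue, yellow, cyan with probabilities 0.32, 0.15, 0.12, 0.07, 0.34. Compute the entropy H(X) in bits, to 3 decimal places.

2.101 bits

H = −Σ pᵢ log₂ pᵢ.
−0.32·log₂(0.32) = 0.5260
−0.15·log₂(0.15) = 0.4105
−0.12·log₂(0.12) = 0.3671
−0.07·log₂(0.07) = 0.2686
−0.34·log₂(0.34) = 0.5292
Sum ≈ 2.1014 → 2.101 bits.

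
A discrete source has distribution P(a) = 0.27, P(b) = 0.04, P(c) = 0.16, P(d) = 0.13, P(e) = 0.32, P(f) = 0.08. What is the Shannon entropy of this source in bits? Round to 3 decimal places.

2.319 bits

H = −Σ pᵢ log₂ pᵢ.
−0.27·log₂(0.27) = 0.5100
−0.04·log₂(0.04) = 0.1858
−0.16·log₂(0.16) = 0.4230
−0.13·log₂(0.13) = 0.3826
−0.32·log₂(0.32) = 0.5260
−0.08·log₂(0.08) = 0.2915
Sum ≈ 2.3190 → 2.319 bits.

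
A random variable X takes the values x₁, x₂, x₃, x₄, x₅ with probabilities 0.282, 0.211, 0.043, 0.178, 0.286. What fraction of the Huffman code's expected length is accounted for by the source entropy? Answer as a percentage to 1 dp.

96.5%

Entropy H = −Σ p log₂ p ≈ 2.1435 bits.
Huffman merges: 43/1000+89/500→221/1000; 211/1000+221/1000→54/125; 141/500+143/500→71/125; 54/125+71/125→1. L = 2221/1000 ≈ 2.2210.
Efficiency = H/L = 2.1435/2.2210 = 96.5%.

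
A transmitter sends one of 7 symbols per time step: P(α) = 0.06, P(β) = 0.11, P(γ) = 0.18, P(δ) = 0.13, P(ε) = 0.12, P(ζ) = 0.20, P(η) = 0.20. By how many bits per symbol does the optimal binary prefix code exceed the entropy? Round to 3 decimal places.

Entropy H = −Σ p log₂ p ≈ 2.7176 bits.
Huffman merges: 3/50+11/100→17/100; 3/25+13/100→1/4; 17/100+9/50→7/20; 1/5+1/5→2/5; 1/4+7/20→3/5; 2/5+3/5→1. L = 277/100 ≈ 2.7700.
L − H = 2.7700 − 2.7176 = 0.052 bits.

0.052 bits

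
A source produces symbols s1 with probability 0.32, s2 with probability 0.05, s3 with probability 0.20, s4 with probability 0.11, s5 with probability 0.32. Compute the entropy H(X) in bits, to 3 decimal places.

H = −Σ pᵢ log₂ pᵢ.
−0.32·log₂(0.32) = 0.5260
−0.05·log₂(0.05) = 0.2161
−0.20·log₂(0.20) = 0.4644
−0.11·log₂(0.11) = 0.3503
−0.32·log₂(0.32) = 0.5260
Sum ≈ 2.0828 → 2.083 bits.

2.083 bits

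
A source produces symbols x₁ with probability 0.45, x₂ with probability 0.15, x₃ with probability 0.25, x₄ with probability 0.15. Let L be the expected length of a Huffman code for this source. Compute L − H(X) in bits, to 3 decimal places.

0.011 bits

Entropy H = −Σ p log₂ p ≈ 1.8395 bits.
Huffman merges: 3/20+3/20→3/10; 1/4+3/10→11/20; 9/20+11/20→1. L = 37/20 ≈ 1.8500.
L − H = 1.8500 − 1.8395 = 0.011 bits.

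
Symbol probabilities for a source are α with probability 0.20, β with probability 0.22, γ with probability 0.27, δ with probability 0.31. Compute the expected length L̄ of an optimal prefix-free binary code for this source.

2 bits/symbol

Repeatedly combine the two least-probable nodes; the expected code length is the sum of the merged weights.
merge 1/5 + 11/50 → 21/50
merge 27/100 + 31/100 → 29/50
merge 21/50 + 29/50 → 1
L = 21/50 + 29/50 + 1 = 2 bits/symbol.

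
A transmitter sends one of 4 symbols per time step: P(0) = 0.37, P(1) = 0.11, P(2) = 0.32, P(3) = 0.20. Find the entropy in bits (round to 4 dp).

1.8714 bits

H = −Σ pᵢ log₂ pᵢ.
−0.37·log₂(0.37) = 0.5307
−0.11·log₂(0.11) = 0.3503
−0.32·log₂(0.32) = 0.5260
−0.20·log₂(0.20) = 0.4644
Sum ≈ 1.8714 → 1.8714 bits.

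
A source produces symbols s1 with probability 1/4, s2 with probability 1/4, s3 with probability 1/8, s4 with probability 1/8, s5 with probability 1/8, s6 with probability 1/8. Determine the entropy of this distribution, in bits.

Each probability is a power of 1/2, so log₂(1/p) is an integer.
H = Σ p·log₂(1/p) = 1/4·2 + 1/4·2 + 1/8·3 + 1/8·3 + 1/8·3 + 1/8·3 = 2.5 bits.

2.5 bits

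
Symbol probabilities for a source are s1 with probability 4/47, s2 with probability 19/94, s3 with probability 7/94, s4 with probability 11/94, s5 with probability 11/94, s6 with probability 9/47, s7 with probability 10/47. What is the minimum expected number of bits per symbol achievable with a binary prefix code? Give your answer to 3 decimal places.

Repeatedly combine the two least-probable nodes; the expected code length is the sum of the merged weights.
merge 7/94 + 4/47 → 15/94
merge 11/94 + 11/94 → 11/47
merge 15/94 + 9/47 → 33/94
merge 19/94 + 10/47 → 39/94
merge 11/47 + 33/94 → 55/94
merge 39/94 + 55/94 → 1
L = 15/94 + 11/47 + 33/94 + 39/94 + 55/94 + 1 = 129/47 ≈ 2.745 bits/symbol.

2.745 bits/symbol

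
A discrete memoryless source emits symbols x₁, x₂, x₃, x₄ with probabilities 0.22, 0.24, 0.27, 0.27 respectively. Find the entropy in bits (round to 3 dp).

1.995 bits

H = −Σ pᵢ log₂ pᵢ.
−0.22·log₂(0.22) = 0.4806
−0.24·log₂(0.24) = 0.4941
−0.27·log₂(0.27) = 0.5100
−0.27·log₂(0.27) = 0.5100
Sum ≈ 1.9948 → 1.995 bits.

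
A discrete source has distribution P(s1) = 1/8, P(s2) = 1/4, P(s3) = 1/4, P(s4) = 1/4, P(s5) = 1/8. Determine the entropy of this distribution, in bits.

2.25 bits

Each probability is a power of 1/2, so log₂(1/p) is an integer.
H = Σ p·log₂(1/p) = 1/8·3 + 1/4·2 + 1/4·2 + 1/4·2 + 1/8·3 = 2.25 bits.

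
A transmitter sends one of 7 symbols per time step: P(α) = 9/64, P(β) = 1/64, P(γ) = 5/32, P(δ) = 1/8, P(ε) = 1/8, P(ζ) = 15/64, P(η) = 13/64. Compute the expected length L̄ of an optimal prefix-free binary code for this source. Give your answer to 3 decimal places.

Repeatedly combine the two least-probable nodes; the expected code length is the sum of the merged weights.
merge 1/64 + 1/8 → 9/64
merge 1/8 + 9/64 → 17/64
merge 9/64 + 5/32 → 19/64
merge 13/64 + 15/64 → 7/16
merge 17/64 + 19/64 → 9/16
merge 7/16 + 9/16 → 1
L = 9/64 + 17/64 + 19/64 + 7/16 + 9/16 + 1 = 173/64 ≈ 2.703 bits/symbol.

2.703 bits/symbol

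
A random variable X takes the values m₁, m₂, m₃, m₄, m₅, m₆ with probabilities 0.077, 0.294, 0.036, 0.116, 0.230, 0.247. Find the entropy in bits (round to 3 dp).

2.323 bits

H = −Σ pᵢ log₂ pᵢ.
−0.077·log₂(0.077) = 0.2848
−0.294·log₂(0.294) = 0.5192
−0.036·log₂(0.036) = 0.1727
−0.116·log₂(0.116) = 0.3605
−0.230·log₂(0.230) = 0.4877
−0.247·log₂(0.247) = 0.4983
Sum ≈ 2.3232 → 2.323 bits.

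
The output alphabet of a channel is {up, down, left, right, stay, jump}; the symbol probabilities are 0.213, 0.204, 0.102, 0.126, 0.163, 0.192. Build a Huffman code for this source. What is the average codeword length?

2.583 bits/symbol

Repeatedly combine the two least-probable nodes; the expected code length is the sum of the merged weights.
merge 51/500 + 63/500 → 57/250
merge 163/1000 + 24/125 → 71/200
merge 51/250 + 213/1000 → 417/1000
merge 57/250 + 71/200 → 583/1000
merge 417/1000 + 583/1000 → 1
L = 57/250 + 71/200 + 417/1000 + 583/1000 + 1 = 2583/1000 = 2.583 bits/symbol.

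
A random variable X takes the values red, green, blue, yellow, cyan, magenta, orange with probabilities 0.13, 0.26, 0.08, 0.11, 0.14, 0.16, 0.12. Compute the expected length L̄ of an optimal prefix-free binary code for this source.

2.74 bits/symbol

Repeatedly combine the two least-probable nodes; the expected code length is the sum of the merged weights.
merge 2/25 + 11/100 → 19/100
merge 3/25 + 13/100 → 1/4
merge 7/50 + 4/25 → 3/10
merge 19/100 + 1/4 → 11/25
merge 13/50 + 3/10 → 14/25
merge 11/25 + 14/25 → 1
L = 19/100 + 1/4 + 3/10 + 11/25 + 14/25 + 1 = 137/50 = 2.74 bits/symbol.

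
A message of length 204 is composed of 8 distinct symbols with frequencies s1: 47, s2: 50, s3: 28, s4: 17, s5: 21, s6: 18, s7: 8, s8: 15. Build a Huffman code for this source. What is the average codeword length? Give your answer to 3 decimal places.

Probabilities are the counts divided by 204.
Repeatedly combine the two least-probable nodes; the expected code length is the sum of the merged weights.
merge 2/51 + 5/68 → 23/204
merge 1/12 + 3/34 → 35/204
merge 7/68 + 23/204 → 11/51
merge 7/51 + 35/204 → 21/68
merge 11/51 + 47/204 → 91/204
merge 25/102 + 21/68 → 113/204
merge 91/204 + 113/204 → 1
L = 23/204 + 35/204 + 11/51 + 21/68 + 91/204 + 113/204 + 1 = 191/68 ≈ 2.809 bits/symbol.

2.809 bits/symbol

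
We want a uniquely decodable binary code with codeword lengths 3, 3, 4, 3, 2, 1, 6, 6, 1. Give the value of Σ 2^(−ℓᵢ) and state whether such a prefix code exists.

1.71875; no

With common denominator 2^6 = 64: Σ 2^(−ℓᵢ) = 8/64 + 8/64 + 4/64 + 8/64 + 16/64 + 32/64 + 1/64 + 1/64 + 32/64 = 110/64 = 1.71875.
Kraft's inequality requires Σ ≤ 1; here Σ = 1.71875 > 1, so no such prefix code exists.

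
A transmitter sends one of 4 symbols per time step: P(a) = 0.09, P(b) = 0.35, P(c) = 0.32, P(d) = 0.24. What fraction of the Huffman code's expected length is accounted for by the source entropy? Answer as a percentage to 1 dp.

Entropy H = −Σ p log₂ p ≈ 1.8629 bits.
Huffman merges: 9/100+6/25→33/100; 8/25+33/100→13/20; 7/20+13/20→1. L = 99/50 ≈ 1.9800.
Efficiency = H/L = 1.8629/1.9800 = 94.1%.

94.1%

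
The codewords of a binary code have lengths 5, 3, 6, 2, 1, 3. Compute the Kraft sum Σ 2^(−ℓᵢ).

1.046875

With common denominator 2^6 = 64: Σ 2^(−ℓᵢ) = 2/64 + 8/64 + 1/64 + 16/64 + 32/64 + 8/64 = 67/64 = 1.046875.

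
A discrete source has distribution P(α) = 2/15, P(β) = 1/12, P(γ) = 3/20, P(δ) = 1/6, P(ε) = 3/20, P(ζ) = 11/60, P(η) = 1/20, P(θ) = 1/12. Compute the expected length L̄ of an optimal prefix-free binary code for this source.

2.95 bits/symbol

Repeatedly combine the two least-probable nodes; the expected code length is the sum of the merged weights.
merge 1/20 + 1/12 → 2/15
merge 1/12 + 2/15 → 13/60
merge 2/15 + 3/20 → 17/60
merge 3/20 + 1/6 → 19/60
merge 11/60 + 13/60 → 2/5
merge 17/60 + 19/60 → 3/5
merge 2/5 + 3/5 → 1
L = 2/15 + 13/60 + 17/60 + 19/60 + 2/5 + 3/5 + 1 = 59/20 = 2.95 bits/symbol.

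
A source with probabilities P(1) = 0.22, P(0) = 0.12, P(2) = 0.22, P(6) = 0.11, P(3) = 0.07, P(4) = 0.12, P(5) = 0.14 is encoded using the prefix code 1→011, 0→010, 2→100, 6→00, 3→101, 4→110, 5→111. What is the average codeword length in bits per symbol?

2.89 bits/symbol

L̄ = Σ pᵢ·ℓᵢ = 0.22·3 + 0.12·3 + 0.22·3 + 0.11·2 + 0.07·3 + 0.12·3 + 0.14·3 = 2.89 bits/symbol.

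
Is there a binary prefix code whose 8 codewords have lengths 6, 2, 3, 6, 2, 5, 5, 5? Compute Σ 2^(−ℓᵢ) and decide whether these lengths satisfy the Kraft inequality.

0.75; yes

With common denominator 2^6 = 64: Σ 2^(−ℓᵢ) = 1/64 + 16/64 + 8/64 + 1/64 + 16/64 + 2/64 + 2/64 + 2/64 = 48/64 = 0.75.
Kraft's inequality requires Σ ≤ 1; here Σ = 0.75 ≤ 1, so such a prefix code exists.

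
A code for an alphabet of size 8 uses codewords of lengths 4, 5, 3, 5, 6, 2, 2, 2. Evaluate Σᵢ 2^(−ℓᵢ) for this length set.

1.015625

With common denominator 2^6 = 64: Σ 2^(−ℓᵢ) = 4/64 + 2/64 + 8/64 + 2/64 + 1/64 + 16/64 + 16/64 + 16/64 = 65/64 = 1.015625.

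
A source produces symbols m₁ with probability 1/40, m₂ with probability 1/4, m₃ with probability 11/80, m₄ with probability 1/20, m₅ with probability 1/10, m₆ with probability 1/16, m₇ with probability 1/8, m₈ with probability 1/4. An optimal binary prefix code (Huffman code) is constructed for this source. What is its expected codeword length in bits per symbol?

2.7125 bits/symbol

Repeatedly combine the two least-probable nodes; the expected code length is the sum of the merged weights.
merge 1/40 + 1/20 → 3/40
merge 1/16 + 3/40 → 11/80
merge 1/10 + 1/8 → 9/40
merge 11/80 + 11/80 → 11/40
merge 9/40 + 1/4 → 19/40
merge 1/4 + 11/40 → 21/40
merge 19/40 + 21/40 → 1
L = 3/40 + 11/80 + 9/40 + 11/40 + 19/40 + 21/40 + 1 = 217/80 = 2.7125 bits/symbol.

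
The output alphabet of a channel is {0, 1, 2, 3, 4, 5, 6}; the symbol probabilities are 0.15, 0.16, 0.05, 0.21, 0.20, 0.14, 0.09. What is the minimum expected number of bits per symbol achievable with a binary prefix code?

Repeatedly combine the two least-probable nodes; the expected code length is the sum of the merged weights.
merge 1/20 + 9/100 → 7/50
merge 7/50 + 7/50 → 7/25
merge 3/20 + 4/25 → 31/100
merge 1/5 + 21/100 → 41/100
merge 7/25 + 31/100 → 59/100
merge 41/100 + 59/100 → 1
L = 7/50 + 7/25 + 31/100 + 41/100 + 59/100 + 1 = 273/100 = 2.73 bits/symbol.

2.73 bits/symbol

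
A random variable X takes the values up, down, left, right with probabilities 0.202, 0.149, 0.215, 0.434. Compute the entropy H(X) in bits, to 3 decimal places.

H = −Σ pᵢ log₂ pᵢ.
−0.202·log₂(0.202) = 0.4661
−0.149·log₂(0.149) = 0.4092
−0.215·log₂(0.215) = 0.4768
−0.434·log₂(0.434) = 0.5226
Sum ≈ 1.8748 → 1.875 bits.

1.875 bits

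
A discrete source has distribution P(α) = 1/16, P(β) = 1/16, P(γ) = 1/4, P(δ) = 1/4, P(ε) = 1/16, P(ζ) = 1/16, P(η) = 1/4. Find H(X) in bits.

Each probability is a power of 1/2, so log₂(1/p) is an integer.
H = Σ p·log₂(1/p) = 1/16·4 + 1/16·4 + 1/4·2 + 1/4·2 + 1/16·4 + 1/16·4 + 1/4·2 = 2.5 bits.

2.5 bits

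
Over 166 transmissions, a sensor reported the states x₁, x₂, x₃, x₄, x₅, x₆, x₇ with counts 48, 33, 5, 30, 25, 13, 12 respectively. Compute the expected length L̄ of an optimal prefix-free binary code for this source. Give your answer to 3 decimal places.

Probabilities are the counts divided by 166.
Repeatedly combine the two least-probable nodes; the expected code length is the sum of the merged weights.
merge 5/166 + 6/83 → 17/166
merge 13/166 + 17/166 → 15/83
merge 25/166 + 15/83 → 55/166
merge 15/83 + 33/166 → 63/166
merge 24/83 + 55/166 → 103/166
merge 63/166 + 103/166 → 1
L = 17/166 + 15/83 + 55/166 + 63/166 + 103/166 + 1 = 217/83 ≈ 2.614 bits/symbol.

2.614 bits/symbol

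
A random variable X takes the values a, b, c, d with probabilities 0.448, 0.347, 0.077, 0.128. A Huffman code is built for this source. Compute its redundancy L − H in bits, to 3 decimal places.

0.044 bits

Entropy H = −Σ p log₂ p ≈ 1.7133 bits.
Huffman merges: 77/1000+16/125→41/200; 41/200+347/1000→69/125; 56/125+69/125→1. L = 1757/1000 ≈ 1.7570.
L − H = 1.7570 − 1.7133 = 0.044 bits.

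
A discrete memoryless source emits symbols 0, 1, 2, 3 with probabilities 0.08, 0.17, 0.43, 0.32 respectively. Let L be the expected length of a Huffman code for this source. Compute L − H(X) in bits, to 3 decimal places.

0.044 bits

Entropy H = −Σ p log₂ p ≈ 1.7757 bits.
Huffman merges: 2/25+17/100→1/4; 1/4+8/25→57/100; 43/100+57/100→1. L = 91/50 ≈ 1.8200.
L − H = 1.8200 − 1.7757 = 0.044 bits.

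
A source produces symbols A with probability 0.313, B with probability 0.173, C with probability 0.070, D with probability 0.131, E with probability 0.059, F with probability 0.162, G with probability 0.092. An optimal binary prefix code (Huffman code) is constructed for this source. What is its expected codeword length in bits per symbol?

2.643 bits/symbol

Repeatedly combine the two least-probable nodes; the expected code length is the sum of the merged weights.
merge 59/1000 + 7/100 → 129/1000
merge 23/250 + 129/1000 → 221/1000
merge 131/1000 + 81/500 → 293/1000
merge 173/1000 + 221/1000 → 197/500
merge 293/1000 + 313/1000 → 303/500
merge 197/500 + 303/500 → 1
L = 129/1000 + 221/1000 + 293/1000 + 197/500 + 303/500 + 1 = 2643/1000 = 2.643 bits/symbol.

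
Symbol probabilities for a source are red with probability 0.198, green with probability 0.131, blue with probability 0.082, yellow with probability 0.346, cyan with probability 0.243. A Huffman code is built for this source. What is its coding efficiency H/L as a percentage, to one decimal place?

98.0%

Entropy H = −Σ p log₂ p ≈ 2.1684 bits.
Huffman merges: 41/500+131/1000→213/1000; 99/500+213/1000→411/1000; 243/1000+173/500→589/1000; 411/1000+589/1000→1. L = 2213/1000 ≈ 2.2130.
Efficiency = H/L = 2.1684/2.2130 = 98.0%.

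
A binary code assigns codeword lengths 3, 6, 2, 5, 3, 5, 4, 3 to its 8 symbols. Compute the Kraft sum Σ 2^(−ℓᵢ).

0.765625

With common denominator 2^6 = 64: Σ 2^(−ℓᵢ) = 8/64 + 1/64 + 16/64 + 2/64 + 8/64 + 2/64 + 4/64 + 8/64 = 49/64 = 0.765625.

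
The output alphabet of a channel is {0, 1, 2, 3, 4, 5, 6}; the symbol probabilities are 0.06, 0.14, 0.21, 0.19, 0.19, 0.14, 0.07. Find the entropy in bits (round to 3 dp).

H = −Σ pᵢ log₂ pᵢ.
−0.06·log₂(0.06) = 0.2435
−0.14·log₂(0.14) = 0.3971
−0.21·log₂(0.21) = 0.4728
−0.19·log₂(0.19) = 0.4552
−0.19·log₂(0.19) = 0.4552
−0.14·log₂(0.14) = 0.3971
−0.07·log₂(0.07) = 0.2686
Sum ≈ 2.6896 → 2.690 bits.

2.690 bits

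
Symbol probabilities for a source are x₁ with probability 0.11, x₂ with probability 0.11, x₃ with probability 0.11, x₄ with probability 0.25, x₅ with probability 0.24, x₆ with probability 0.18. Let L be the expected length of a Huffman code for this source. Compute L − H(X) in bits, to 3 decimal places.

Entropy H = −Σ p log₂ p ≈ 2.4903 bits.
Huffman merges: 11/100+11/100→11/50; 11/100+9/50→29/100; 11/50+6/25→23/50; 1/4+29/100→27/50; 23/50+27/50→1. L = 251/100 ≈ 2.5100.
L − H = 2.5100 − 2.4903 = 0.020 bits.

0.020 bits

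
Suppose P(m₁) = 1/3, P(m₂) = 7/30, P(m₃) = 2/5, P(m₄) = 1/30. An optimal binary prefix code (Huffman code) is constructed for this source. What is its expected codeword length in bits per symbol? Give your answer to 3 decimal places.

1.867 bits/symbol

Repeatedly combine the two least-probable nodes; the expected code length is the sum of the merged weights.
merge 1/30 + 7/30 → 4/15
merge 4/15 + 1/3 → 3/5
merge 2/5 + 3/5 → 1
L = 4/15 + 3/5 + 1 = 28/15 ≈ 1.867 bits/symbol.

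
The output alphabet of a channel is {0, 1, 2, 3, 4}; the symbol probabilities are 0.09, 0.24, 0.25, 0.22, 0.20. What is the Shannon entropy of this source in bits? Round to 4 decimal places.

2.2517 bits

H = −Σ pᵢ log₂ pᵢ.
−0.09·log₂(0.09) = 0.3127
−0.24·log₂(0.24) = 0.4941
−0.25·log₂(0.25) = 0.5000
−0.22·log₂(0.22) = 0.4806
−0.20·log₂(0.20) = 0.4644
Sum ≈ 2.2517 → 2.2517 bits.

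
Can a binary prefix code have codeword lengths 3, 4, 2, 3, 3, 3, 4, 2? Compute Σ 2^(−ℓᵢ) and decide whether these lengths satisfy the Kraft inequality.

1.125; no

With common denominator 2^4 = 16: Σ 2^(−ℓᵢ) = 2/16 + 1/16 + 4/16 + 2/16 + 2/16 + 2/16 + 1/16 + 4/16 = 18/16 = 1.125.
Kraft's inequality requires Σ ≤ 1; here Σ = 1.125 > 1, so no such prefix code exists.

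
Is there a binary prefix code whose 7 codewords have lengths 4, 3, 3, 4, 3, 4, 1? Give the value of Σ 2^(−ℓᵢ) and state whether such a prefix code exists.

1.0625; no

With common denominator 2^4 = 16: Σ 2^(−ℓᵢ) = 1/16 + 2/16 + 2/16 + 1/16 + 2/16 + 1/16 + 8/16 = 17/16 = 1.0625.
Kraft's inequality requires Σ ≤ 1; here Σ = 1.0625 > 1, so no such prefix code exists.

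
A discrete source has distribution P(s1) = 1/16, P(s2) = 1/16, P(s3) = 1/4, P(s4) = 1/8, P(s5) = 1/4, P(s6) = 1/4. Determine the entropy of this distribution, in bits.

2.375 bits

Each probability is a power of 1/2, so log₂(1/p) is an integer.
H = Σ p·log₂(1/p) = 1/16·4 + 1/16·4 + 1/4·2 + 1/8·3 + 1/4·2 + 1/4·2 = 2.375 bits.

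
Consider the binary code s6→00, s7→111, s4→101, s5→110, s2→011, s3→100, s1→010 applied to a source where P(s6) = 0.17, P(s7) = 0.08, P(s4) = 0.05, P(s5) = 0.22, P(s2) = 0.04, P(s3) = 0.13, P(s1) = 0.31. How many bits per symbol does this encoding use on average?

L̄ = Σ pᵢ·ℓᵢ = 0.17·2 + 0.08·3 + 0.05·3 + 0.22·3 + 0.04·3 + 0.13·3 + 0.31·3 = 2.83 bits/symbol.

2.83 bits/symbol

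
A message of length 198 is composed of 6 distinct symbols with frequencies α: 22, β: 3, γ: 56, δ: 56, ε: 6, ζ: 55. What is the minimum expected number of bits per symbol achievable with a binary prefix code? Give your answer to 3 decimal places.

2.202 bits/symbol

Probabilities are the counts divided by 198.
Repeatedly combine the two least-probable nodes; the expected code length is the sum of the merged weights.
merge 1/66 + 1/33 → 1/22
merge 1/22 + 1/9 → 31/198
merge 31/198 + 5/18 → 43/99
merge 28/99 + 28/99 → 56/99
merge 43/99 + 56/99 → 1
L = 1/22 + 31/198 + 43/99 + 56/99 + 1 = 218/99 ≈ 2.202 bits/symbol.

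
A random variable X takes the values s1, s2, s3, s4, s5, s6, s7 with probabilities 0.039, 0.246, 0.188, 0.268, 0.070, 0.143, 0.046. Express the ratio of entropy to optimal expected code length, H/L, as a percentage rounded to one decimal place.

99.2%

Entropy H = −Σ p log₂ p ≈ 2.5168 bits.
Huffman merges: 39/1000+23/500→17/200; 7/100+17/200→31/200; 143/1000+31/200→149/500; 47/250+123/500→217/500; 67/250+149/500→283/500; 217/500+283/500→1. L = 1269/500 ≈ 2.5380.
Efficiency = H/L = 2.5168/2.5380 = 99.2%.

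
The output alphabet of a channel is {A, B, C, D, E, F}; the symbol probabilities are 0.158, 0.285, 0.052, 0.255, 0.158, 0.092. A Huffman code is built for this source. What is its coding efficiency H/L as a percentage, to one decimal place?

98.1%

Entropy H = −Σ p log₂ p ≈ 2.3985 bits.
Huffman merges: 13/250+23/250→18/125; 18/125+79/500→151/500; 79/500+51/200→413/1000; 57/200+151/500→587/1000; 413/1000+587/1000→1. L = 1223/500 ≈ 2.4460.
Efficiency = H/L = 2.3985/2.4460 = 98.1%.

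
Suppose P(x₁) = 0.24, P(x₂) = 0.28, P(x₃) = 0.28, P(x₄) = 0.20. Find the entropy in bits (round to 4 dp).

1.9870 bits

H = −Σ pᵢ log₂ pᵢ.
−0.24·log₂(0.24) = 0.4941
−0.28·log₂(0.28) = 0.5142
−0.28·log₂(0.28) = 0.5142
−0.20·log₂(0.20) = 0.4644
Sum ≈ 1.9870 → 1.9870 bits.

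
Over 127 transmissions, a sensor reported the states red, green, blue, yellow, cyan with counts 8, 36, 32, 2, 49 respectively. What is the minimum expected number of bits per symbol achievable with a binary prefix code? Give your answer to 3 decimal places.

Probabilities are the counts divided by 127.
Repeatedly combine the two least-probable nodes; the expected code length is the sum of the merged weights.
merge 2/127 + 8/127 → 10/127
merge 10/127 + 32/127 → 42/127
merge 36/127 + 42/127 → 78/127
merge 49/127 + 78/127 → 1
L = 10/127 + 42/127 + 78/127 + 1 = 257/127 ≈ 2.024 bits/symbol.

2.024 bits/symbol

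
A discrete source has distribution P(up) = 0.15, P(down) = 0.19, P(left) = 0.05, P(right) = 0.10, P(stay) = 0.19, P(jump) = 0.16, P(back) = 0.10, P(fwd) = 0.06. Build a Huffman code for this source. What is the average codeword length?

2.92 bits/symbol

Repeatedly combine the two least-probable nodes; the expected code length is the sum of the merged weights.
merge 1/20 + 3/50 → 11/100
merge 1/10 + 1/10 → 1/5
merge 11/100 + 3/20 → 13/50
merge 4/25 + 19/100 → 7/20
merge 19/100 + 1/5 → 39/100
merge 13/50 + 7/20 → 61/100
merge 39/100 + 61/100 → 1
L = 11/100 + 1/5 + 13/50 + 7/20 + 39/100 + 61/100 + 1 = 73/25 = 2.92 bits/symbol.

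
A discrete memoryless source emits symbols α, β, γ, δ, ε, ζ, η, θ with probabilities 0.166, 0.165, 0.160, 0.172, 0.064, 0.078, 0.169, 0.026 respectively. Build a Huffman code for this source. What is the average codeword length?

2.917 bits/symbol

Repeatedly combine the two least-probable nodes; the expected code length is the sum of the merged weights.
merge 13/500 + 8/125 → 9/100
merge 39/500 + 9/100 → 21/125
merge 4/25 + 33/200 → 13/40
merge 83/500 + 21/125 → 167/500
merge 169/1000 + 43/250 → 341/1000
merge 13/40 + 167/500 → 659/1000
merge 341/1000 + 659/1000 → 1
L = 9/100 + 21/125 + 13/40 + 167/500 + 341/1000 + 659/1000 + 1 = 2917/1000 = 2.917 bits/symbol.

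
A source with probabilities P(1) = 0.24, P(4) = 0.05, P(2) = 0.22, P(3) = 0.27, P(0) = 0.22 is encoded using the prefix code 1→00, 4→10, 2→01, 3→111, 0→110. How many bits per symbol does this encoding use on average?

L̄ = Σ pᵢ·ℓᵢ = 0.24·2 + 0.05·2 + 0.22·2 + 0.27·3 + 0.22·3 = 2.49 bits/symbol.

2.49 bits/symbol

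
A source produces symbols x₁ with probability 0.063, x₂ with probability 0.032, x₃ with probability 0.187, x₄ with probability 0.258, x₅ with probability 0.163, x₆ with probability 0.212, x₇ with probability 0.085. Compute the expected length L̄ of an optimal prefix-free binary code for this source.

Repeatedly combine the two least-probable nodes; the expected code length is the sum of the merged weights.
merge 4/125 + 63/1000 → 19/200
merge 17/200 + 19/200 → 9/50
merge 163/1000 + 9/50 → 343/1000
merge 187/1000 + 53/250 → 399/1000
merge 129/500 + 343/1000 → 601/1000
merge 399/1000 + 601/1000 → 1
L = 19/200 + 9/50 + 343/1000 + 399/1000 + 601/1000 + 1 = 1309/500 = 2.618 bits/symbol.

2.618 bits/symbol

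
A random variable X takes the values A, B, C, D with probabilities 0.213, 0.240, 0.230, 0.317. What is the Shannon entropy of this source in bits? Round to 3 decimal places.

1.982 bits

H = −Σ pᵢ log₂ pᵢ.
−0.213·log₂(0.213) = 0.4752
−0.240·log₂(0.240) = 0.4941
−0.230·log₂(0.230) = 0.4877
−0.317·log₂(0.317) = 0.5254
Sum ≈ 1.9824 → 1.982 bits.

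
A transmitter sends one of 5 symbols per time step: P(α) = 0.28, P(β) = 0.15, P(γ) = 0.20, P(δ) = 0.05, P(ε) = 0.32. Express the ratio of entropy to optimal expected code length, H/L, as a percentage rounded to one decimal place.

Entropy H = −Σ p log₂ p ≈ 2.1313 bits.
Huffman merges: 1/20+3/20→1/5; 1/5+1/5→2/5; 7/25+8/25→3/5; 2/5+3/5→1. L = 11/5 ≈ 2.2000.
Efficiency = H/L = 2.1313/2.2000 = 96.9%.

96.9%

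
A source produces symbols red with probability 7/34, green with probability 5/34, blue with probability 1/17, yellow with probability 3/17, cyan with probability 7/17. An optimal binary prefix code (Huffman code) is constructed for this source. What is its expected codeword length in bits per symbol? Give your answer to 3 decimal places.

Repeatedly combine the two least-probable nodes; the expected code length is the sum of the merged weights.
merge 1/17 + 5/34 → 7/34
merge 3/17 + 7/34 → 13/34
merge 7/34 + 13/34 → 10/17
merge 7/17 + 10/17 → 1
L = 7/34 + 13/34 + 10/17 + 1 = 37/17 ≈ 2.176 bits/symbol.

2.176 bits/symbol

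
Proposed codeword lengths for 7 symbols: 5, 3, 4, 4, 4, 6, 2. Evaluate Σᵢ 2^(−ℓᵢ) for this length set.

0.609375

With common denominator 2^6 = 64: Σ 2^(−ℓᵢ) = 2/64 + 8/64 + 4/64 + 4/64 + 4/64 + 1/64 + 16/64 = 39/64 = 0.609375.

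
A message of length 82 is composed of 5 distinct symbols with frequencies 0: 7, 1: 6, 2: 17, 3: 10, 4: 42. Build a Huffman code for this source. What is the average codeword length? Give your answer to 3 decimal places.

Probabilities are the counts divided by 82.
Repeatedly combine the two least-probable nodes; the expected code length is the sum of the merged weights.
merge 3/41 + 7/82 → 13/82
merge 5/41 + 13/82 → 23/82
merge 17/82 + 23/82 → 20/41
merge 20/41 + 21/41 → 1
L = 13/82 + 23/82 + 20/41 + 1 = 79/41 ≈ 1.927 bits/symbol.

1.927 bits/symbol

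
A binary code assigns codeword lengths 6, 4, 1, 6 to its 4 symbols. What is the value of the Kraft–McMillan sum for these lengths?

With common denominator 2^6 = 64: Σ 2^(−ℓᵢ) = 1/64 + 4/64 + 32/64 + 1/64 = 38/64 = 0.59375.

0.59375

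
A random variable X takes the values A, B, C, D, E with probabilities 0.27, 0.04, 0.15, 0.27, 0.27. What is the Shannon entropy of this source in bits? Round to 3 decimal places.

2.126 bits

H = −Σ pᵢ log₂ pᵢ.
−0.27·log₂(0.27) = 0.5100
−0.04·log₂(0.04) = 0.1858
−0.15·log₂(0.15) = 0.4105
−0.27·log₂(0.27) = 0.5100
−0.27·log₂(0.27) = 0.5100
Sum ≈ 2.1264 → 2.126 bits.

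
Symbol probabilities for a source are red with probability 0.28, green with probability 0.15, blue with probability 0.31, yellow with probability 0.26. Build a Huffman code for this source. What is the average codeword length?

Repeatedly combine the two least-probable nodes; the expected code length is the sum of the merged weights.
merge 3/20 + 13/50 → 41/100
merge 7/25 + 31/100 → 59/100
merge 41/100 + 59/100 → 1
L = 41/100 + 59/100 + 1 = 2 bits/symbol.

2 bits/symbol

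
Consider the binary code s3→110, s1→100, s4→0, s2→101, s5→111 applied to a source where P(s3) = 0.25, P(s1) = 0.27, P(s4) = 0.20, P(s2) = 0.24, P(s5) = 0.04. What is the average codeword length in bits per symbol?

2.6 bits/symbol

L̄ = Σ pᵢ·ℓᵢ = 0.25·3 + 0.27·3 + 0.20·1 + 0.24·3 + 0.04·3 = 2.6 bits/symbol.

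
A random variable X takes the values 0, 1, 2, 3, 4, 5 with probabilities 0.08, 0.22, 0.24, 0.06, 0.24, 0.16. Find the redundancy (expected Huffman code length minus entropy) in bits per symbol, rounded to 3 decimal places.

0.013 bits

Entropy H = −Σ p log₂ p ≈ 2.4269 bits.
Huffman merges: 3/50+2/25→7/50; 7/50+4/25→3/10; 11/50+6/25→23/50; 6/25+3/10→27/50; 23/50+27/50→1. L = 61/25 ≈ 2.4400.
L − H = 2.4400 − 2.4269 = 0.013 bits.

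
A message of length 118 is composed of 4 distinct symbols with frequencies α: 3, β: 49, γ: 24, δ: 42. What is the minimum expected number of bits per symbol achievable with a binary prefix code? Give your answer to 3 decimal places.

1.814 bits/symbol

Probabilities are the counts divided by 118.
Repeatedly combine the two least-probable nodes; the expected code length is the sum of the merged weights.
merge 3/118 + 12/59 → 27/118
merge 27/118 + 21/59 → 69/118
merge 49/118 + 69/118 → 1
L = 27/118 + 69/118 + 1 = 107/59 ≈ 1.814 bits/symbol.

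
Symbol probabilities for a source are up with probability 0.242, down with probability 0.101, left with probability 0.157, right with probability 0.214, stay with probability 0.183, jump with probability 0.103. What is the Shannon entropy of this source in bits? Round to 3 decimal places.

H = −Σ pᵢ log₂ pᵢ.
−0.242·log₂(0.242) = 0.4954
−0.101·log₂(0.101) = 0.3341
−0.157·log₂(0.157) = 0.4194
−0.214·log₂(0.214) = 0.4760
−0.183·log₂(0.183) = 0.4484
−0.103·log₂(0.103) = 0.3378
Sum ≈ 2.5109 → 2.511 bits.

2.511 bits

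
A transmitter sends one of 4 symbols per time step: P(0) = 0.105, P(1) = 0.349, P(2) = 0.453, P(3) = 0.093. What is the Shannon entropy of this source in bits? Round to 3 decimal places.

H = −Σ pᵢ log₂ pᵢ.
−0.105·log₂(0.105) = 0.3414
−0.349·log₂(0.349) = 0.5300
−0.453·log₂(0.453) = 0.5175
−0.093·log₂(0.093) = 0.3187
Sum ≈ 1.7076 → 1.708 bits.

1.708 bits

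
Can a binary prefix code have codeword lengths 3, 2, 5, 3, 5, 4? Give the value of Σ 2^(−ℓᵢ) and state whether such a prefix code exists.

0.625; yes

With common denominator 2^5 = 32: Σ 2^(−ℓᵢ) = 4/32 + 8/32 + 1/32 + 4/32 + 1/32 + 2/32 = 20/32 = 0.625.
Kraft's inequality requires Σ ≤ 1; here Σ = 0.625 ≤ 1, so such a prefix code exists.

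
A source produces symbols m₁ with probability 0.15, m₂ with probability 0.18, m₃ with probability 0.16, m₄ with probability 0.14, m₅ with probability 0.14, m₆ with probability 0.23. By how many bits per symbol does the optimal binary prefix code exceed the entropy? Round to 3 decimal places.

Entropy H = −Σ p log₂ p ≈ 2.5608 bits.
Huffman merges: 7/50+7/50→7/25; 3/20+4/25→31/100; 9/50+23/100→41/100; 7/25+31/100→59/100; 41/100+59/100→1. L = 259/100 ≈ 2.5900.
L − H = 2.5900 − 2.5608 = 0.029 bits.

0.029 bits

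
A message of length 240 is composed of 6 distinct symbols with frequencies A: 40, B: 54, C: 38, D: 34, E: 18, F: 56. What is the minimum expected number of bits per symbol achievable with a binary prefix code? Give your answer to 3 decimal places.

2.542 bits/symbol

Probabilities are the counts divided by 240.
Repeatedly combine the two least-probable nodes; the expected code length is the sum of the merged weights.
merge 3/40 + 17/120 → 13/60
merge 19/120 + 1/6 → 13/40
merge 13/60 + 9/40 → 53/120
merge 7/30 + 13/40 → 67/120
merge 53/120 + 67/120 → 1
L = 13/60 + 13/40 + 53/120 + 67/120 + 1 = 61/24 ≈ 2.542 bits/symbol.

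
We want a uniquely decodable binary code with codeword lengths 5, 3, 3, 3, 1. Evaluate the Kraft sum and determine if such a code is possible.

0.90625; yes

With common denominator 2^5 = 32: Σ 2^(−ℓᵢ) = 1/32 + 4/32 + 4/32 + 4/32 + 16/32 = 29/32 = 0.90625.
Kraft's inequality requires Σ ≤ 1; here Σ = 0.90625 ≤ 1, so such a prefix code exists.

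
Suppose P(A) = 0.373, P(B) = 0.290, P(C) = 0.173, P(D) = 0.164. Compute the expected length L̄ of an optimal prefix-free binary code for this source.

Repeatedly combine the two least-probable nodes; the expected code length is the sum of the merged weights.
merge 41/250 + 173/1000 → 337/1000
merge 29/100 + 337/1000 → 627/1000
merge 373/1000 + 627/1000 → 1
L = 337/1000 + 627/1000 + 1 = 491/250 = 1.964 bits/symbol.

1.964 bits/symbol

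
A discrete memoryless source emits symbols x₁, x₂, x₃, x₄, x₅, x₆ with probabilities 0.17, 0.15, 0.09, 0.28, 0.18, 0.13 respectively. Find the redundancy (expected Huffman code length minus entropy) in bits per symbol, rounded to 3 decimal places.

0.040 bits

Entropy H = −Σ p log₂ p ≈ 2.5000 bits.
Huffman merges: 9/100+13/100→11/50; 3/20+17/100→8/25; 9/50+11/50→2/5; 7/25+8/25→3/5; 2/5+3/5→1. L = 127/50 ≈ 2.5400.
L − H = 2.5400 − 2.5000 = 0.040 bits.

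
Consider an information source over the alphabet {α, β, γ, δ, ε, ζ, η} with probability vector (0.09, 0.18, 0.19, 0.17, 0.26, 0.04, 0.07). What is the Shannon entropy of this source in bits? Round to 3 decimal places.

2.607 bits

H = −Σ pᵢ log₂ pᵢ.
−0.09·log₂(0.09) = 0.3127
−0.18·log₂(0.18) = 0.4453
−0.19·log₂(0.19) = 0.4552
−0.17·log₂(0.17) = 0.4346
−0.26·log₂(0.26) = 0.5053
−0.04·log₂(0.04) = 0.1858
−0.07·log₂(0.07) = 0.2686
Sum ≈ 2.6074 → 2.607 bits.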